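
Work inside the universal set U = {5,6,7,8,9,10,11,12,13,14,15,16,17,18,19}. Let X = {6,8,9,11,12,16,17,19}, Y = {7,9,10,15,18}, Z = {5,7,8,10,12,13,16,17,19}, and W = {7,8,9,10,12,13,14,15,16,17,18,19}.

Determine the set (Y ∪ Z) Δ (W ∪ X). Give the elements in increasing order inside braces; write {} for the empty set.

{5,6,11,14}

Y ∪ Z = {5,7,8,9,10,12,13,15,16,17,18,19}
W ∪ X = {6,7,8,9,10,11,12,13,14,15,16,17,18,19}
(Y ∪ Z) Δ (W ∪ X) = {5,6,11,14}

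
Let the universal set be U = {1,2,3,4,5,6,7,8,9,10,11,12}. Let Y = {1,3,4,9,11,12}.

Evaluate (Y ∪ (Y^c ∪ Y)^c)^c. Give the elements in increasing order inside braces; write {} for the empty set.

Y^c = {2,5,6,7,8,10}
Y^c ∪ Y = {1,2,3,4,5,6,7,8,9,10,11,12}
(Y^c ∪ Y)^c = {}
Y ∪ (Y^c ∪ Y)^c = {1,3,4,9,11,12}
(Y ∪ (Y^c ∪ Y)^c)^c = {2,5,6,7,8,10}

{2,5,6,7,8,10}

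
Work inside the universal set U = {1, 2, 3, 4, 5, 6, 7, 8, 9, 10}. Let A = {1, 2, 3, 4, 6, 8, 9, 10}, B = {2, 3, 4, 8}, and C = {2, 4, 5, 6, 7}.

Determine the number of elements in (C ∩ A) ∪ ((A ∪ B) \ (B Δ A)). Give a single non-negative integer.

5

C ∩ A = {2, 4, 6}
A ∪ B = {1, 2, 3, 4, 6, 8, 9, 10}
B Δ A = {1, 6, 9, 10}
(A ∪ B) \ (B Δ A) = {2, 3, 4, 8}
(C ∩ A) ∪ ((A ∪ B) \ (B Δ A)) = {2, 3, 4, 6, 8}
|(C ∩ A) ∪ ((A ∪ B) \ (B Δ A))| = 5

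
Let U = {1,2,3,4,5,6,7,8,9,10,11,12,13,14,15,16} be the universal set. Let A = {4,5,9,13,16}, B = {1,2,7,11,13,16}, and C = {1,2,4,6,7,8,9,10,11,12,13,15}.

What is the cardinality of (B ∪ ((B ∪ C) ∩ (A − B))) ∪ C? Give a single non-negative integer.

13

B ∪ C = {1,2,4,6,7,8,9,10,11,12,13,15,16}
A − B = {4,5,9}
(B ∪ C) ∩ (A − B) = {4,9}
B ∪ ((B ∪ C) ∩ (A − B)) = {1,2,4,7,9,11,13,16}
(B ∪ ((B ∪ C) ∩ (A − B))) ∪ C = {1,2,4,6,7,8,9,10,11,12,13,15,16}
|(B ∪ ((B ∪ C) ∩ (A − B))) ∪ C| = 13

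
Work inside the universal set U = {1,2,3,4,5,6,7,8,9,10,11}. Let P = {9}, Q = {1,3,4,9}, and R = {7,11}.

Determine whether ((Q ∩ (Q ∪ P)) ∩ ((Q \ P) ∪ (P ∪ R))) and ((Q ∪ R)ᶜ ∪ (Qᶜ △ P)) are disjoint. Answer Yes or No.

No

Q ∪ P = {1,3,4,9}
Q ∩ (Q ∪ P) = {1,3,4,9}
Q \ P = {1,3,4}
P ∪ R = {7,9,11}
(Q \ P) ∪ (P ∪ R) = {1,3,4,7,9,11}
(Q ∩ (Q ∪ P)) ∩ ((Q \ P) ∪ (P ∪ R)) = {1,3,4,9}
Q ∪ R = {1,3,4,7,9,11}
(Q ∪ R)ᶜ = {2,5,6,8,10}
Qᶜ = {2,5,6,7,8,10,11}
Qᶜ △ P = {2,5,6,7,8,9,10,11}
(Q ∪ R)ᶜ ∪ (Qᶜ △ P) = {2,5,6,7,8,9,10,11}
9 lies in both, so they are not disjoint.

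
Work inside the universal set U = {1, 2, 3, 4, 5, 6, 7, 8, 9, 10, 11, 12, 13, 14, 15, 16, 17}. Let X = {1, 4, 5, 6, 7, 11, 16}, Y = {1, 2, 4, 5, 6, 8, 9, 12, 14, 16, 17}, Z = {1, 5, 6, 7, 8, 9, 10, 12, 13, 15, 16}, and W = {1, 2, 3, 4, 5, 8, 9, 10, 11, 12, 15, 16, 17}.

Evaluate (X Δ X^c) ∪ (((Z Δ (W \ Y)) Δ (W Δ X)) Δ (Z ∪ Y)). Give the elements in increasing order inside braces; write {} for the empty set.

{1, 2, 3, 4, 5, 6, 7, 8, 9, 10, 11, 12, 13, 14, 15, 16, 17}

X^c = {2, 3, 8, 9, 10, 12, 13, 14, 15, 17}
X Δ X^c = {1, 2, 3, 4, 5, 6, 7, 8, 9, 10, 11, 12, 13, 14, 15, 16, 17}
W \ Y = {3, 10, 11, 15}
Z Δ (W \ Y) = {1, 3, 5, 6, 7, 8, 9, 11, 12, 13, 16}
W Δ X = {2, 3, 6, 7, 8, 9, 10, 12, 15, 17}
(Z Δ (W \ Y)) Δ (W Δ X) = {1, 2, 5, 10, 11, 13, 15, 16, 17}
Z ∪ Y = {1, 2, 4, 5, 6, 7, 8, 9, 10, 12, 13, 14, 15, 16, 17}
((Z Δ (W \ Y)) Δ (W Δ X)) Δ (Z ∪ Y) = {4, 6, 7, 8, 9, 11, 12, 14}
(X Δ X^c) ∪ (((Z Δ (W \ Y)) Δ (W Δ X)) Δ (Z ∪ Y)) = {1, 2, 3, 4, 5, 6, 7, 8, 9, 10, 11, 12, 13, 14, 15, 16, 17}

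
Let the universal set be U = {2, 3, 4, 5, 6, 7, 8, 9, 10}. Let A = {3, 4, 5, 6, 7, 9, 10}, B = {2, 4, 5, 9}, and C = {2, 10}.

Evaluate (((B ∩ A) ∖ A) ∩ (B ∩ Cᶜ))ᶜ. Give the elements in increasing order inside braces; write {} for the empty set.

B ∩ A = {4, 5, 9}
(B ∩ A) ∖ A = {}
Cᶜ = {3, 4, 5, 6, 7, 8, 9}
B ∩ Cᶜ = {4, 5, 9}
((B ∩ A) ∖ A) ∩ (B ∩ Cᶜ) = {}
(((B ∩ A) ∖ A) ∩ (B ∩ Cᶜ))ᶜ = {2, 3, 4, 5, 6, 7, 8, 9, 10}

{2, 3, 4, 5, 6, 7, 8, 9, 10}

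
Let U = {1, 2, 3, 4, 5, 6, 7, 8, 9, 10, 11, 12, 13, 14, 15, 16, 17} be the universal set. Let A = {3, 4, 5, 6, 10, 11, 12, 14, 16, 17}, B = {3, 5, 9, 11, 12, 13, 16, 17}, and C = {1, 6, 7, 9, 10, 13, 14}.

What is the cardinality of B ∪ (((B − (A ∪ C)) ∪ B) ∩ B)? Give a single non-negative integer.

8

A ∪ C = {1, 3, 4, 5, 6, 7, 9, 10, 11, 12, 13, 14, 16, 17}
B − (A ∪ C) = {}
(B − (A ∪ C)) ∪ B = {3, 5, 9, 11, 12, 13, 16, 17}
((B − (A ∪ C)) ∪ B) ∩ B = {3, 5, 9, 11, 12, 13, 16, 17}
B ∪ (((B − (A ∪ C)) ∪ B) ∩ B) = {3, 5, 9, 11, 12, 13, 16, 17}
|B ∪ (((B − (A ∪ C)) ∪ B) ∩ B)| = 8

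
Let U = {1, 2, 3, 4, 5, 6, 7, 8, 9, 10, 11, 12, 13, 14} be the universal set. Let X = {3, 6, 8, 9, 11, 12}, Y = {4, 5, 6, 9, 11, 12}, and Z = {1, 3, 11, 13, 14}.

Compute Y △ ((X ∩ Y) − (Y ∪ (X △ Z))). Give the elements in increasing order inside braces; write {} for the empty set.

X ∩ Y = {6, 9, 11, 12}
X △ Z = {1, 6, 8, 9, 12, 13, 14}
Y ∪ (X △ Z) = {1, 4, 5, 6, 8, 9, 11, 12, 13, 14}
(X ∩ Y) − (Y ∪ (X △ Z)) = {}
Y △ ((X ∩ Y) − (Y ∪ (X △ Z))) = {4, 5, 6, 9, 11, 12}

{4, 5, 6, 9, 11, 12}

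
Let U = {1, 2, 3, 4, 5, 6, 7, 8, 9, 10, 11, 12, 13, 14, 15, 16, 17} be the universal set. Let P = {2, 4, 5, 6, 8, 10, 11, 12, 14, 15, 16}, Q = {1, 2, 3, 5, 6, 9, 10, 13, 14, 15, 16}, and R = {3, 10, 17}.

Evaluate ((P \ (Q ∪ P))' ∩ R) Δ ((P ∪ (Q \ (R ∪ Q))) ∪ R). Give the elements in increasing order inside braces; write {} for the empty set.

Q ∪ P = {1, 2, 3, 4, 5, 6, 8, 9, 10, 11, 12, 13, 14, 15, 16}
P \ (Q ∪ P) = {}
(P \ (Q ∪ P))' = {1, 2, 3, 4, 5, 6, 7, 8, 9, 10, 11, 12, 13, 14, 15, 16, 17}
(P \ (Q ∪ P))' ∩ R = {3, 10, 17}
R ∪ Q = {1, 2, 3, 5, 6, 9, 10, 13, 14, 15, 16, 17}
Q \ (R ∪ Q) = {}
P ∪ (Q \ (R ∪ Q)) = {2, 4, 5, 6, 8, 10, 11, 12, 14, 15, 16}
(P ∪ (Q \ (R ∪ Q))) ∪ R = {2, 3, 4, 5, 6, 8, 10, 11, 12, 14, 15, 16, 17}
((P \ (Q ∪ P))' ∩ R) Δ ((P ∪ (Q \ (R ∪ Q))) ∪ R) = {2, 4, 5, 6, 8, 11, 12, 14, 15, 16}

{2, 4, 5, 6, 8, 11, 12, 14, 15, 16}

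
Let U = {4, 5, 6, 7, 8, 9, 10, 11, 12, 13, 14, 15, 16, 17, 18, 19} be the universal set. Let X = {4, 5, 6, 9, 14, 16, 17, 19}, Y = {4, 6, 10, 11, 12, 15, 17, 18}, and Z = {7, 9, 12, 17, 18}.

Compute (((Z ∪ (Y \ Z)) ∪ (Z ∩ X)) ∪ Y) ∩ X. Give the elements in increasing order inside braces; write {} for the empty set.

Y \ Z = {4, 6, 10, 11, 15}
Z ∪ (Y \ Z) = {4, 6, 7, 9, 10, 11, 12, 15, 17, 18}
Z ∩ X = {9, 17}
(Z ∪ (Y \ Z)) ∪ (Z ∩ X) = {4, 6, 7, 9, 10, 11, 12, 15, 17, 18}
((Z ∪ (Y \ Z)) ∪ (Z ∩ X)) ∪ Y = {4, 6, 7, 9, 10, 11, 12, 15, 17, 18}
(((Z ∪ (Y \ Z)) ∪ (Z ∩ X)) ∪ Y) ∩ X = {4, 6, 9, 17}

{4, 6, 9, 17}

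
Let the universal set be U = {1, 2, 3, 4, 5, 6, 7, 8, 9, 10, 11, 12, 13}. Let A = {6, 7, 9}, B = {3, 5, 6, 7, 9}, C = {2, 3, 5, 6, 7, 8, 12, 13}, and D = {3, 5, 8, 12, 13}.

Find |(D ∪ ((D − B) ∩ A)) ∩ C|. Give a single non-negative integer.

D − B = {8, 12, 13}
(D − B) ∩ A = {}
D ∪ ((D − B) ∩ A) = {3, 5, 8, 12, 13}
(D ∪ ((D − B) ∩ A)) ∩ C = {3, 5, 8, 12, 13}
|(D ∪ ((D − B) ∩ A)) ∩ C| = 5

5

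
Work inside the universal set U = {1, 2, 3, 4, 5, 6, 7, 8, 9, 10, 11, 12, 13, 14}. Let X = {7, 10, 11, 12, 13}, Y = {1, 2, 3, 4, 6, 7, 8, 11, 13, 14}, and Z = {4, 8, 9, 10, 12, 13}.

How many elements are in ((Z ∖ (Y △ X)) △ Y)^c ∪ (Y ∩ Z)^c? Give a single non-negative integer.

12

Y △ X = {1, 2, 3, 4, 6, 8, 10, 12, 14}
Z ∖ (Y △ X) = {9, 13}
(Z ∖ (Y △ X)) △ Y = {1, 2, 3, 4, 6, 7, 8, 9, 11, 14}
((Z ∖ (Y △ X)) △ Y)^c = {5, 10, 12, 13}
Y ∩ Z = {4, 8, 13}
(Y ∩ Z)^c = {1, 2, 3, 5, 6, 7, 9, 10, 11, 12, 14}
((Z ∖ (Y △ X)) △ Y)^c ∪ (Y ∩ Z)^c = {1, 2, 3, 5, 6, 7, 9, 10, 11, 12, 13, 14}
|((Z ∖ (Y △ X)) △ Y)^c ∪ (Y ∩ Z)^c| = 12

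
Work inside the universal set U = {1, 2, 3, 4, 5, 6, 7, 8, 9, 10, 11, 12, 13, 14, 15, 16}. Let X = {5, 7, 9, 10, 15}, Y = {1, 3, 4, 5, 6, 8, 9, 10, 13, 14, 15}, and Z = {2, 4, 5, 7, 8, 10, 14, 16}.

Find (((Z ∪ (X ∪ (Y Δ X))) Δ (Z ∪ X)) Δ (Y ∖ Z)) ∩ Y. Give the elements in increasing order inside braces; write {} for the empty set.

{9, 15}

Y Δ X = {1, 3, 4, 6, 7, 8, 13, 14}
X ∪ (Y Δ X) = {1, 3, 4, 5, 6, 7, 8, 9, 10, 13, 14, 15}
Z ∪ (X ∪ (Y Δ X)) = {1, 2, 3, 4, 5, 6, 7, 8, 9, 10, 13, 14, 15, 16}
Z ∪ X = {2, 4, 5, 7, 8, 9, 10, 14, 15, 16}
(Z ∪ (X ∪ (Y Δ X))) Δ (Z ∪ X) = {1, 3, 6, 13}
Y ∖ Z = {1, 3, 6, 9, 13, 15}
((Z ∪ (X ∪ (Y Δ X))) Δ (Z ∪ X)) Δ (Y ∖ Z) = {9, 15}
(((Z ∪ (X ∪ (Y Δ X))) Δ (Z ∪ X)) Δ (Y ∖ Z)) ∩ Y = {9, 15}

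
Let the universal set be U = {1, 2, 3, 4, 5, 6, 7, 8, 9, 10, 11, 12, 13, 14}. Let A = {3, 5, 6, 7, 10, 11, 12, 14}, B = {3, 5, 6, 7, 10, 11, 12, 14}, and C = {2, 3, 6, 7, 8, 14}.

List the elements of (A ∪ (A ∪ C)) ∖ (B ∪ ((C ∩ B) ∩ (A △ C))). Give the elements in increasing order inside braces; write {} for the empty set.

{2, 8}

A ∪ C = {2, 3, 5, 6, 7, 8, 10, 11, 12, 14}
A ∪ (A ∪ C) = {2, 3, 5, 6, 7, 8, 10, 11, 12, 14}
C ∩ B = {3, 6, 7, 14}
A △ C = {2, 5, 8, 10, 11, 12}
(C ∩ B) ∩ (A △ C) = {}
B ∪ ((C ∩ B) ∩ (A △ C)) = {3, 5, 6, 7, 10, 11, 12, 14}
(A ∪ (A ∪ C)) ∖ (B ∪ ((C ∩ B) ∩ (A △ C))) = {2, 8}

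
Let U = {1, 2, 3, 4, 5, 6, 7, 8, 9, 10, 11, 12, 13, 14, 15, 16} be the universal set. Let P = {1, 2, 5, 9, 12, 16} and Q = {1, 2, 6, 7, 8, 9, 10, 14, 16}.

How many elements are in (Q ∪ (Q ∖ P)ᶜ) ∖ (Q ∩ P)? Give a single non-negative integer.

12

Q ∖ P = {6, 7, 8, 10, 14}
(Q ∖ P)ᶜ = {1, 2, 3, 4, 5, 9, 11, 12, 13, 15, 16}
Q ∪ (Q ∖ P)ᶜ = {1, 2, 3, 4, 5, 6, 7, 8, 9, 10, 11, 12, 13, 14, 15, 16}
Q ∩ P = {1, 2, 9, 16}
(Q ∪ (Q ∖ P)ᶜ) ∖ (Q ∩ P) = {3, 4, 5, 6, 7, 8, 10, 11, 12, 13, 14, 15}
|(Q ∪ (Q ∖ P)ᶜ) ∖ (Q ∩ P)| = 12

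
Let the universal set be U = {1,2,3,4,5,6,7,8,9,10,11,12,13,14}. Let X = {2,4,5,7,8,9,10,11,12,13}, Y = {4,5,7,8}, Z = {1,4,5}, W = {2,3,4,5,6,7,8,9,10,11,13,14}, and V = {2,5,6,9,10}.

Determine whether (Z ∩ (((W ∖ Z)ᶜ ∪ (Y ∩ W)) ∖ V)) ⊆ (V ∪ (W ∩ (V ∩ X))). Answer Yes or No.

W ∖ Z = {2,3,6,7,8,9,10,11,13,14}
(W ∖ Z)ᶜ = {1,4,5,12}
Y ∩ W = {4,5,7,8}
(W ∖ Z)ᶜ ∪ (Y ∩ W) = {1,4,5,7,8,12}
((W ∖ Z)ᶜ ∪ (Y ∩ W)) ∖ V = {1,4,7,8,12}
Z ∩ (((W ∖ Z)ᶜ ∪ (Y ∩ W)) ∖ V) = {1,4}
V ∩ X = {2,5,9,10}
W ∩ (V ∩ X) = {2,5,9,10}
V ∪ (W ∩ (V ∩ X)) = {2,5,6,9,10}
1 ∈ Z ∩ (((W ∖ Z)ᶜ ∪ (Y ∩ W)) ∖ V) but 1 ∉ V ∪ (W ∩ (V ∩ X)), so the inclusion fails.

No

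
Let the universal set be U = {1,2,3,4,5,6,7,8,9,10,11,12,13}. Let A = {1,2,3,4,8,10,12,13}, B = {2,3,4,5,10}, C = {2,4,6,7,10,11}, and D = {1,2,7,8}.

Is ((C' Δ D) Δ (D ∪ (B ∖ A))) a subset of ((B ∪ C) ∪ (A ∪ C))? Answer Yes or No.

C' = {1,3,5,8,9,12,13}
C' Δ D = {2,3,5,7,9,12,13}
B ∖ A = {5}
D ∪ (B ∖ A) = {1,2,5,7,8}
(C' Δ D) Δ (D ∪ (B ∖ A)) = {1,3,8,9,12,13}
B ∪ C = {2,3,4,5,6,7,10,11}
A ∪ C = {1,2,3,4,6,7,8,10,11,12,13}
(B ∪ C) ∪ (A ∪ C) = {1,2,3,4,5,6,7,8,10,11,12,13}
9 ∈ (C' Δ D) Δ (D ∪ (B ∖ A)) but 9 ∉ (B ∪ C) ∪ (A ∪ C), so the inclusion fails.

No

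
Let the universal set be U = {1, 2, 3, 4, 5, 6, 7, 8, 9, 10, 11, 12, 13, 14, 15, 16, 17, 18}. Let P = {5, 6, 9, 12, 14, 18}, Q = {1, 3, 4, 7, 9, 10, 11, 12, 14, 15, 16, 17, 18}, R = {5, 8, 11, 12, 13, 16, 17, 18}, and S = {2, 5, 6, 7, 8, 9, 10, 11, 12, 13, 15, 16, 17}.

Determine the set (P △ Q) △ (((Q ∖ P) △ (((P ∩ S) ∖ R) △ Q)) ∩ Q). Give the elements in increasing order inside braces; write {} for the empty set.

P △ Q = {1, 3, 4, 5, 6, 7, 10, 11, 15, 16, 17}
Q ∖ P = {1, 3, 4, 7, 10, 11, 15, 16, 17}
P ∩ S = {5, 6, 9, 12}
(P ∩ S) ∖ R = {6, 9}
((P ∩ S) ∖ R) △ Q = {1, 3, 4, 6, 7, 10, 11, 12, 14, 15, 16, 17, 18}
(Q ∖ P) △ (((P ∩ S) ∖ R) △ Q) = {6, 12, 14, 18}
((Q ∖ P) △ (((P ∩ S) ∖ R) △ Q)) ∩ Q = {12, 14, 18}
(P △ Q) △ (((Q ∖ P) △ (((P ∩ S) ∖ R) △ Q)) ∩ Q) = {1, 3, 4, 5, 6, 7, 10, 11, 12, 14, 15, 16, 17, 18}

{1, 3, 4, 5, 6, 7, 10, 11, 12, 14, 15, 16, 17, 18}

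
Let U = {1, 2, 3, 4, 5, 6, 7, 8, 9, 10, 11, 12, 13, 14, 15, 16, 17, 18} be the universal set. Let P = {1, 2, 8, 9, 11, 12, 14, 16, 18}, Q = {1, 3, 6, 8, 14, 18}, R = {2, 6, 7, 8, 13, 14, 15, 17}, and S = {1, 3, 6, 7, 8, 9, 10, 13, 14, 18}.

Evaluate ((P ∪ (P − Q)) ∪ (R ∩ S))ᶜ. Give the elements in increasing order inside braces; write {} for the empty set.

{3, 4, 5, 10, 15, 17}

P − Q = {2, 9, 11, 12, 16}
P ∪ (P − Q) = {1, 2, 8, 9, 11, 12, 14, 16, 18}
R ∩ S = {6, 7, 8, 13, 14}
(P ∪ (P − Q)) ∪ (R ∩ S) = {1, 2, 6, 7, 8, 9, 11, 12, 13, 14, 16, 18}
((P ∪ (P − Q)) ∪ (R ∩ S))ᶜ = {3, 4, 5, 10, 15, 17}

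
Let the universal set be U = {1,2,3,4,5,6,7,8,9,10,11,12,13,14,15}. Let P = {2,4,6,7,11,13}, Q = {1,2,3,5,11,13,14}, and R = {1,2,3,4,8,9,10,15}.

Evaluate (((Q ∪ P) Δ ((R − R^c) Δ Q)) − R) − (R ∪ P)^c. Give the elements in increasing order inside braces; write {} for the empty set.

{6,7}

Q ∪ P = {1,2,3,4,5,6,7,11,13,14}
R^c = {5,6,7,11,12,13,14}
R − R^c = {1,2,3,4,8,9,10,15}
(R − R^c) Δ Q = {4,5,8,9,10,11,13,14,15}
(Q ∪ P) Δ ((R − R^c) Δ Q) = {1,2,3,6,7,8,9,10,15}
((Q ∪ P) Δ ((R − R^c) Δ Q)) − R = {6,7}
R ∪ P = {1,2,3,4,6,7,8,9,10,11,13,15}
(R ∪ P)^c = {5,12,14}
(((Q ∪ P) Δ ((R − R^c) Δ Q)) − R) − (R ∪ P)^c = {6,7}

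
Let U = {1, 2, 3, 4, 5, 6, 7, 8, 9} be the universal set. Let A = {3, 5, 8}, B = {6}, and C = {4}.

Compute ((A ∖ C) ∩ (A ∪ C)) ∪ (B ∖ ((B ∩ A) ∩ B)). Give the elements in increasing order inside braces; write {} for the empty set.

{3, 5, 6, 8}

A ∖ C = {3, 5, 8}
A ∪ C = {3, 4, 5, 8}
(A ∖ C) ∩ (A ∪ C) = {3, 5, 8}
B ∩ A = {}
(B ∩ A) ∩ B = {}
B ∖ ((B ∩ A) ∩ B) = {6}
((A ∖ C) ∩ (A ∪ C)) ∪ (B ∖ ((B ∩ A) ∩ B)) = {3, 5, 6, 8}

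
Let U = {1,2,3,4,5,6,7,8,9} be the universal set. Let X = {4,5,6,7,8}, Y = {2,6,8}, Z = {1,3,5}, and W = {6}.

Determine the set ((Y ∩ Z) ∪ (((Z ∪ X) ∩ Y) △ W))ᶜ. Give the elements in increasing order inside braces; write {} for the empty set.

Y ∩ Z = {}
Z ∪ X = {1,3,4,5,6,7,8}
(Z ∪ X) ∩ Y = {6,8}
((Z ∪ X) ∩ Y) △ W = {8}
(Y ∩ Z) ∪ (((Z ∪ X) ∩ Y) △ W) = {8}
((Y ∩ Z) ∪ (((Z ∪ X) ∩ Y) △ W))ᶜ = {1,2,3,4,5,6,7,9}

{1,2,3,4,5,6,7,9}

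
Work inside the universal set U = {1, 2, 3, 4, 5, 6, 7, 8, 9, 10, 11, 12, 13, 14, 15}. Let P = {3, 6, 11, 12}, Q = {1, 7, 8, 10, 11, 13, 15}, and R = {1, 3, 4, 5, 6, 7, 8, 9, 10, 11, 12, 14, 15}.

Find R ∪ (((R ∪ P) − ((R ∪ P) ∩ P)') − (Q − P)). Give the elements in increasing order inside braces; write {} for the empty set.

{1, 3, 4, 5, 6, 7, 8, 9, 10, 11, 12, 14, 15}

R ∪ P = {1, 3, 4, 5, 6, 7, 8, 9, 10, 11, 12, 14, 15}
(R ∪ P) ∩ P = {3, 6, 11, 12}
((R ∪ P) ∩ P)' = {1, 2, 4, 5, 7, 8, 9, 10, 13, 14, 15}
(R ∪ P) − ((R ∪ P) ∩ P)' = {3, 6, 11, 12}
Q − P = {1, 7, 8, 10, 13, 15}
((R ∪ P) − ((R ∪ P) ∩ P)') − (Q − P) = {3, 6, 11, 12}
R ∪ (((R ∪ P) − ((R ∪ P) ∩ P)') − (Q − P)) = {1, 3, 4, 5, 6, 7, 8, 9, 10, 11, 12, 14, 15}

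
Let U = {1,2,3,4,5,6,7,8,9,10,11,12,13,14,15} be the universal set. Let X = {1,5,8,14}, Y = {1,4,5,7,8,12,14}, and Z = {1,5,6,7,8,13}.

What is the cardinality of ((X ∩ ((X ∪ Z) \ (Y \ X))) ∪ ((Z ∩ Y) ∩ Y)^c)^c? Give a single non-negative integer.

1

X ∪ Z = {1,5,6,7,8,13,14}
Y \ X = {4,7,12}
(X ∪ Z) \ (Y \ X) = {1,5,6,8,13,14}
X ∩ ((X ∪ Z) \ (Y \ X)) = {1,5,8,14}
Z ∩ Y = {1,5,7,8}
(Z ∩ Y) ∩ Y = {1,5,7,8}
((Z ∩ Y) ∩ Y)^c = {2,3,4,6,9,10,11,12,13,14,15}
(X ∩ ((X ∪ Z) \ (Y \ X))) ∪ ((Z ∩ Y) ∩ Y)^c = {1,2,3,4,5,6,8,9,10,11,12,13,14,15}
((X ∩ ((X ∪ Z) \ (Y \ X))) ∪ ((Z ∩ Y) ∩ Y)^c)^c = {7}
|((X ∩ ((X ∪ Z) \ (Y \ X))) ∪ ((Z ∩ Y) ∩ Y)^c)^c| = 1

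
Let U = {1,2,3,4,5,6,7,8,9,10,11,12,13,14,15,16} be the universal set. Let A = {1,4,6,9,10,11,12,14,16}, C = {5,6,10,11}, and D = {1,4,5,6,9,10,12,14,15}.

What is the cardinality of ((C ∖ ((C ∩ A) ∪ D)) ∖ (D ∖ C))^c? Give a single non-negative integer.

C ∩ A = {6,10,11}
(C ∩ A) ∪ D = {1,4,5,6,9,10,11,12,14,15}
C ∖ ((C ∩ A) ∪ D) = {}
D ∖ C = {1,4,9,12,14,15}
(C ∖ ((C ∩ A) ∪ D)) ∖ (D ∖ C) = {}
((C ∖ ((C ∩ A) ∪ D)) ∖ (D ∖ C))^c = {1,2,3,4,5,6,7,8,9,10,11,12,13,14,15,16}
|((C ∖ ((C ∩ A) ∪ D)) ∖ (D ∖ C))^c| = 16

16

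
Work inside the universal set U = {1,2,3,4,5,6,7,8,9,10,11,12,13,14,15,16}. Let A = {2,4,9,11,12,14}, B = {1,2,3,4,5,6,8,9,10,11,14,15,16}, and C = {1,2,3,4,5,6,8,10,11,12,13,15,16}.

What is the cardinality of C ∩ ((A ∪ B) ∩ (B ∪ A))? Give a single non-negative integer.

A ∪ B = {1,2,3,4,5,6,8,9,10,11,12,14,15,16}
B ∪ A = {1,2,3,4,5,6,8,9,10,11,12,14,15,16}
(A ∪ B) ∩ (B ∪ A) = {1,2,3,4,5,6,8,9,10,11,12,14,15,16}
C ∩ ((A ∪ B) ∩ (B ∪ A)) = {1,2,3,4,5,6,8,10,11,12,15,16}
|C ∩ ((A ∪ B) ∩ (B ∪ A))| = 12

12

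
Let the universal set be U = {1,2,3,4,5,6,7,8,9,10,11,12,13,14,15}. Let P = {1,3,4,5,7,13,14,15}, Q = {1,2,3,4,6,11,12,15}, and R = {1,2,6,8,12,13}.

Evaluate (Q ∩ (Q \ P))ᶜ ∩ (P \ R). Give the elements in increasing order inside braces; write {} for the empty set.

Q \ P = {2,6,11,12}
Q ∩ (Q \ P) = {2,6,11,12}
(Q ∩ (Q \ P))ᶜ = {1,3,4,5,7,8,9,10,13,14,15}
P \ R = {3,4,5,7,14,15}
(Q ∩ (Q \ P))ᶜ ∩ (P \ R) = {3,4,5,7,14,15}

{3,4,5,7,14,15}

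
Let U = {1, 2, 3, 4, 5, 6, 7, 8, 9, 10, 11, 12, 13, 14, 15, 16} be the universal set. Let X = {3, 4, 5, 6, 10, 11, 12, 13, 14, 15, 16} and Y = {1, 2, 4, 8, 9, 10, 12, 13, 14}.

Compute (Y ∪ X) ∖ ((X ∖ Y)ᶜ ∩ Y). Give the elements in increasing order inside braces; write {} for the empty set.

{3, 5, 6, 11, 15, 16}

Y ∪ X = {1, 2, 3, 4, 5, 6, 8, 9, 10, 11, 12, 13, 14, 15, 16}
X ∖ Y = {3, 5, 6, 11, 15, 16}
(X ∖ Y)ᶜ = {1, 2, 4, 7, 8, 9, 10, 12, 13, 14}
(X ∖ Y)ᶜ ∩ Y = {1, 2, 4, 8, 9, 10, 12, 13, 14}
(Y ∪ X) ∖ ((X ∖ Y)ᶜ ∩ Y) = {3, 5, 6, 11, 15, 16}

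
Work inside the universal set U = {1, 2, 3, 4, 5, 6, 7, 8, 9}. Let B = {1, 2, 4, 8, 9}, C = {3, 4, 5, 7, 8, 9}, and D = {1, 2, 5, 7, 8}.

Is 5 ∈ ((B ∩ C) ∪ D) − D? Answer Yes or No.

No

5 ∉ B and 5 ∈ C, so 5 ∉ B ∩ C
5 ∉ (B ∩ C) and 5 ∈ D, so 5 ∈ (B ∩ C) ∪ D
5 ∈ ((B ∩ C) ∪ D) and 5 ∈ D, so 5 ∉ ((B ∩ C) ∪ D) − D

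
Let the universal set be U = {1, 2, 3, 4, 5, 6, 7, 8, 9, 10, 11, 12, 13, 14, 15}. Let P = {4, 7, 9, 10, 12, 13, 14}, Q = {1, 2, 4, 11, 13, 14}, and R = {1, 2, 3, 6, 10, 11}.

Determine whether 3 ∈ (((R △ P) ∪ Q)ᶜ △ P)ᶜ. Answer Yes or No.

3 ∈ R and 3 ∉ P, so 3 ∈ R △ P
3 ∈ (R △ P) and 3 ∉ Q, so 3 ∈ (R △ P) ∪ Q
3 ∉ ((R △ P) ∪ Q)ᶜ since 3 ∈ ((R △ P) ∪ Q)
3 ∉ ((R △ P) ∪ Q)ᶜ and 3 ∉ P, so 3 ∉ ((R △ P) ∪ Q)ᶜ △ P
3 ∈ (((R △ P) ∪ Q)ᶜ △ P)ᶜ since 3 ∉ (((R △ P) ∪ Q)ᶜ △ P)

Yes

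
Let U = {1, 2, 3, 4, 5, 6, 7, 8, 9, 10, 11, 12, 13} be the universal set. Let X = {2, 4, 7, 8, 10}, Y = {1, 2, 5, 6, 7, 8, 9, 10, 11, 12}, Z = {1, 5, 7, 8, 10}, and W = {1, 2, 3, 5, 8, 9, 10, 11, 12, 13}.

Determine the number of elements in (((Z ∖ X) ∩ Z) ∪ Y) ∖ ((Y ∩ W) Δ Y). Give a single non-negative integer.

Z ∖ X = {1, 5}
(Z ∖ X) ∩ Z = {1, 5}
((Z ∖ X) ∩ Z) ∪ Y = {1, 2, 5, 6, 7, 8, 9, 10, 11, 12}
Y ∩ W = {1, 2, 5, 8, 9, 10, 11, 12}
(Y ∩ W) Δ Y = {6, 7}
(((Z ∖ X) ∩ Z) ∪ Y) ∖ ((Y ∩ W) Δ Y) = {1, 2, 5, 8, 9, 10, 11, 12}
|(((Z ∖ X) ∩ Z) ∪ Y) ∖ ((Y ∩ W) Δ Y)| = 8

8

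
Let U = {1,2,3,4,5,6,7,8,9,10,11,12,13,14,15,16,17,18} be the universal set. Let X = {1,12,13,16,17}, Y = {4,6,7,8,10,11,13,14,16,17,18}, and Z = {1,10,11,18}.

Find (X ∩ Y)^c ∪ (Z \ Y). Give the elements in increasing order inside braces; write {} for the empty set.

{1,2,3,4,5,6,7,8,9,10,11,12,14,15,18}

X ∩ Y = {13,16,17}
(X ∩ Y)^c = {1,2,3,4,5,6,7,8,9,10,11,12,14,15,18}
Z \ Y = {1}
(X ∩ Y)^c ∪ (Z \ Y) = {1,2,3,4,5,6,7,8,9,10,11,12,14,15,18}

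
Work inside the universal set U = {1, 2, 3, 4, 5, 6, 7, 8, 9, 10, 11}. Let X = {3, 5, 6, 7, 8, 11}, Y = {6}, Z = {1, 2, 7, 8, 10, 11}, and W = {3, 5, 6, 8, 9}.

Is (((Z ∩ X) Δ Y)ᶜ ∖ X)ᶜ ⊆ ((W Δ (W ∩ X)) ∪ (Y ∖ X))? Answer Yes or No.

No

Z ∩ X = {7, 8, 11}
(Z ∩ X) Δ Y = {6, 7, 8, 11}
((Z ∩ X) Δ Y)ᶜ = {1, 2, 3, 4, 5, 9, 10}
((Z ∩ X) Δ Y)ᶜ ∖ X = {1, 2, 4, 9, 10}
(((Z ∩ X) Δ Y)ᶜ ∖ X)ᶜ = {3, 5, 6, 7, 8, 11}
W ∩ X = {3, 5, 6, 8}
W Δ (W ∩ X) = {9}
Y ∖ X = {}
(W Δ (W ∩ X)) ∪ (Y ∖ X) = {9}
3 ∈ (((Z ∩ X) Δ Y)ᶜ ∖ X)ᶜ but 3 ∉ (W Δ (W ∩ X)) ∪ (Y ∖ X), so the inclusion fails.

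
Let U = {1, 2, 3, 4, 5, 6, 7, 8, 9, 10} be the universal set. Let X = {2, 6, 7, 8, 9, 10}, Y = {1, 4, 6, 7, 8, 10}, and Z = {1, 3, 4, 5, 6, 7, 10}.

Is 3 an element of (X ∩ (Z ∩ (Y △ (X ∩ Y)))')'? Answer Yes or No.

3 ∉ X and 3 ∉ Y, so 3 ∉ X ∩ Y
3 ∉ Y and 3 ∉ (X ∩ Y), so 3 ∉ Y △ (X ∩ Y)
3 ∈ Z and 3 ∉ (Y △ (X ∩ Y)), so 3 ∉ Z ∩ (Y △ (X ∩ Y))
3 ∈ (Z ∩ (Y △ (X ∩ Y)))' since 3 ∉ (Z ∩ (Y △ (X ∩ Y)))
3 ∉ X and 3 ∈ (Z ∩ (Y △ (X ∩ Y)))', so 3 ∉ X ∩ (Z ∩ (Y △ (X ∩ Y)))'
3 ∈ (X ∩ (Z ∩ (Y △ (X ∩ Y)))')' since 3 ∉ (X ∩ (Z ∩ (Y △ (X ∩ Y)))')

Yes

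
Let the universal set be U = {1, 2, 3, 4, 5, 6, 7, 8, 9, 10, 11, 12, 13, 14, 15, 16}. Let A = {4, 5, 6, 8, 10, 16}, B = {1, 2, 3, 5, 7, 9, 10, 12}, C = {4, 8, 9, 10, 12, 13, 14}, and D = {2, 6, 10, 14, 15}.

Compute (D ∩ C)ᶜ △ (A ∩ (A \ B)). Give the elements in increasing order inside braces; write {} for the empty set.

{1, 2, 3, 5, 7, 9, 11, 12, 13, 15}

D ∩ C = {10, 14}
(D ∩ C)ᶜ = {1, 2, 3, 4, 5, 6, 7, 8, 9, 11, 12, 13, 15, 16}
A \ B = {4, 6, 8, 16}
A ∩ (A \ B) = {4, 6, 8, 16}
(D ∩ C)ᶜ △ (A ∩ (A \ B)) = {1, 2, 3, 5, 7, 9, 11, 12, 13, 15}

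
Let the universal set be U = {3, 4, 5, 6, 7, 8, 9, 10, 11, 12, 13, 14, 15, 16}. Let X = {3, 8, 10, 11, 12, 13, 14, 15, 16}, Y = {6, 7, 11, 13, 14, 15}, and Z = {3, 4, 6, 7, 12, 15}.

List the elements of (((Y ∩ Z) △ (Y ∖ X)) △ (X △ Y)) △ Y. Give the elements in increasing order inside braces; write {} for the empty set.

Y ∩ Z = {6, 7, 15}
Y ∖ X = {6, 7}
(Y ∩ Z) △ (Y ∖ X) = {15}
X △ Y = {3, 6, 7, 8, 10, 12, 16}
((Y ∩ Z) △ (Y ∖ X)) △ (X △ Y) = {3, 6, 7, 8, 10, 12, 15, 16}
(((Y ∩ Z) △ (Y ∖ X)) △ (X △ Y)) △ Y = {3, 8, 10, 11, 12, 13, 14, 16}

{3, 8, 10, 11, 12, 13, 14, 16}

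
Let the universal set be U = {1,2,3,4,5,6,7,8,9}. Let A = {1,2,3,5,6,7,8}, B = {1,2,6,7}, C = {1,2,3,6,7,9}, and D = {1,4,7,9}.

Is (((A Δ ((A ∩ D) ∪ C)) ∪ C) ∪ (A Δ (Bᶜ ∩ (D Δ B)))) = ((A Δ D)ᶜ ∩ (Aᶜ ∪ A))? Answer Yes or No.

No

A ∩ D = {1,7}
(A ∩ D) ∪ C = {1,2,3,6,7,9}
A Δ ((A ∩ D) ∪ C) = {5,8,9}
(A Δ ((A ∩ D) ∪ C)) ∪ C = {1,2,3,5,6,7,8,9}
Bᶜ = {3,4,5,8,9}
D Δ B = {2,4,6,9}
Bᶜ ∩ (D Δ B) = {4,9}
A Δ (Bᶜ ∩ (D Δ B)) = {1,2,3,4,5,6,7,8,9}
((A Δ ((A ∩ D) ∪ C)) ∪ C) ∪ (A Δ (Bᶜ ∩ (D Δ B))) = {1,2,3,4,5,6,7,8,9}
A Δ D = {2,3,4,5,6,8,9}
(A Δ D)ᶜ = {1,7}
Aᶜ = {4,9}
Aᶜ ∪ A = {1,2,3,4,5,6,7,8,9}
(A Δ D)ᶜ ∩ (Aᶜ ∪ A) = {1,7}
2 ∈ ((A Δ ((A ∩ D) ∪ C)) ∪ C) ∪ (A Δ (Bᶜ ∩ (D Δ B))) but 2 ∉ (A Δ D)ᶜ ∩ (Aᶜ ∪ A), so they differ.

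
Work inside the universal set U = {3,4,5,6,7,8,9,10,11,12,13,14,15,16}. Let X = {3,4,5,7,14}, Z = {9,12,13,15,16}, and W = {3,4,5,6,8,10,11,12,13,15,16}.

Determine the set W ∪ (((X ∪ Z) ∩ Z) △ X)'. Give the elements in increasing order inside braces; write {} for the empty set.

{3,4,5,6,8,10,11,12,13,15,16}

X ∪ Z = {3,4,5,7,9,12,13,14,15,16}
(X ∪ Z) ∩ Z = {9,12,13,15,16}
((X ∪ Z) ∩ Z) △ X = {3,4,5,7,9,12,13,14,15,16}
(((X ∪ Z) ∩ Z) △ X)' = {6,8,10,11}
W ∪ (((X ∪ Z) ∩ Z) △ X)' = {3,4,5,6,8,10,11,12,13,15,16}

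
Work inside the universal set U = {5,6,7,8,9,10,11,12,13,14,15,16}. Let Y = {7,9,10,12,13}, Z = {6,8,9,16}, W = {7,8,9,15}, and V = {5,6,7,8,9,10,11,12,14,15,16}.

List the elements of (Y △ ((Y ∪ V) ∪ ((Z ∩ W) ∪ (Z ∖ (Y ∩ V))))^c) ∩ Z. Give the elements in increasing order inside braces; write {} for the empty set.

{9}

Y ∪ V = {5,6,7,8,9,10,11,12,13,14,15,16}
Z ∩ W = {8,9}
Y ∩ V = {7,9,10,12}
Z ∖ (Y ∩ V) = {6,8,16}
(Z ∩ W) ∪ (Z ∖ (Y ∩ V)) = {6,8,9,16}
(Y ∪ V) ∪ ((Z ∩ W) ∪ (Z ∖ (Y ∩ V))) = {5,6,7,8,9,10,11,12,13,14,15,16}
((Y ∪ V) ∪ ((Z ∩ W) ∪ (Z ∖ (Y ∩ V))))^c = {}
Y △ ((Y ∪ V) ∪ ((Z ∩ W) ∪ (Z ∖ (Y ∩ V))))^c = {7,9,10,12,13}
(Y △ ((Y ∪ V) ∪ ((Z ∩ W) ∪ (Z ∖ (Y ∩ V))))^c) ∩ Z = {9}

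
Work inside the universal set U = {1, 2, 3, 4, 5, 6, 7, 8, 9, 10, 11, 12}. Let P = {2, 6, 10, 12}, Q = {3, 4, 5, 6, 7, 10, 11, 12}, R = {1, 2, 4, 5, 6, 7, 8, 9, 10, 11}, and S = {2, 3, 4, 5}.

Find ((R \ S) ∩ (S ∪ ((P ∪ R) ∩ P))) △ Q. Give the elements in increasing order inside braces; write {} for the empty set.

R \ S = {1, 6, 7, 8, 9, 10, 11}
P ∪ R = {1, 2, 4, 5, 6, 7, 8, 9, 10, 11, 12}
(P ∪ R) ∩ P = {2, 6, 10, 12}
S ∪ ((P ∪ R) ∩ P) = {2, 3, 4, 5, 6, 10, 12}
(R \ S) ∩ (S ∪ ((P ∪ R) ∩ P)) = {6, 10}
((R \ S) ∩ (S ∪ ((P ∪ R) ∩ P))) △ Q = {3, 4, 5, 7, 11, 12}

{3, 4, 5, 7, 11, 12}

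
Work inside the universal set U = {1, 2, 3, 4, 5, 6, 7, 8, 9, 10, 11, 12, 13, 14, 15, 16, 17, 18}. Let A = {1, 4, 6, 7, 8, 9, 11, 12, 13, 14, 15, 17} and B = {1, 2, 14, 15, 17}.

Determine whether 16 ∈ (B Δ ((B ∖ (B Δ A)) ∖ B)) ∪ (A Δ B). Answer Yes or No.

No

16 ∉ B and 16 ∉ A, so 16 ∉ B Δ A
16 ∉ B and 16 ∉ (B Δ A), so 16 ∉ B ∖ (B Δ A)
16 ∉ (B ∖ (B Δ A)) and 16 ∉ B, so 16 ∉ (B ∖ (B Δ A)) ∖ B
16 ∉ B and 16 ∉ ((B ∖ (B Δ A)) ∖ B), so 16 ∉ B Δ ((B ∖ (B Δ A)) ∖ B)
16 ∉ A and 16 ∉ B, so 16 ∉ A Δ B
16 ∉ (B Δ ((B ∖ (B Δ A)) ∖ B)) and 16 ∉ (A Δ B), so 16 ∉ (B Δ ((B ∖ (B Δ A)) ∖ B)) ∪ (A Δ B)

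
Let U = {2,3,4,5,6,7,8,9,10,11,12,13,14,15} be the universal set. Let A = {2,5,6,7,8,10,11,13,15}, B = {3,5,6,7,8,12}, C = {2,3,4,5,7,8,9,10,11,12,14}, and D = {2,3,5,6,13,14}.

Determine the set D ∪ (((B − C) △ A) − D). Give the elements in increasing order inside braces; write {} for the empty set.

B − C = {6}
(B − C) △ A = {2,5,7,8,10,11,13,15}
((B − C) △ A) − D = {7,8,10,11,15}
D ∪ (((B − C) △ A) − D) = {2,3,5,6,7,8,10,11,13,14,15}

{2,3,5,6,7,8,10,11,13,14,15}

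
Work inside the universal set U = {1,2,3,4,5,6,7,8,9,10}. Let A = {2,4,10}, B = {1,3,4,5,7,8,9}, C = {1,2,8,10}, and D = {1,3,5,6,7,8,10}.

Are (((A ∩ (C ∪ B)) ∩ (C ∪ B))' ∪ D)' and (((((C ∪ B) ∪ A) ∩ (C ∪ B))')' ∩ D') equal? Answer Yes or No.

No

C ∪ B = {1,2,3,4,5,7,8,9,10}
A ∩ (C ∪ B) = {2,4,10}
(A ∩ (C ∪ B)) ∩ (C ∪ B) = {2,4,10}
((A ∩ (C ∪ B)) ∩ (C ∪ B))' = {1,3,5,6,7,8,9}
((A ∩ (C ∪ B)) ∩ (C ∪ B))' ∪ D = {1,3,5,6,7,8,9,10}
(((A ∩ (C ∪ B)) ∩ (C ∪ B))' ∪ D)' = {2,4}
(C ∪ B) ∪ A = {1,2,3,4,5,7,8,9,10}
((C ∪ B) ∪ A) ∩ (C ∪ B) = {1,2,3,4,5,7,8,9,10}
(((C ∪ B) ∪ A) ∩ (C ∪ B))' = {6}
((((C ∪ B) ∪ A) ∩ (C ∪ B))')' = {1,2,3,4,5,7,8,9,10}
D' = {2,4,9}
((((C ∪ B) ∪ A) ∩ (C ∪ B))')' ∩ D' = {2,4,9}
9 ∈ ((((C ∪ B) ∪ A) ∩ (C ∪ B))')' ∩ D' but 9 ∉ (((A ∩ (C ∪ B)) ∩ (C ∪ B))' ∪ D)', so they differ.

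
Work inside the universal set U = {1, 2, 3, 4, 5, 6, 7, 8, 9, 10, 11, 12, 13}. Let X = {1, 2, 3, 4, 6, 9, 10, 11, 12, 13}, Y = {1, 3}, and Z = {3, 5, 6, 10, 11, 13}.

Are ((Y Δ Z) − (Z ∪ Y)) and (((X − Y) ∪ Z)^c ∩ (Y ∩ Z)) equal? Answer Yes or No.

Yes

Y Δ Z = {1, 5, 6, 10, 11, 13}
Z ∪ Y = {1, 3, 5, 6, 10, 11, 13}
(Y Δ Z) − (Z ∪ Y) = {}
X − Y = {2, 4, 6, 9, 10, 11, 12, 13}
(X − Y) ∪ Z = {2, 3, 4, 5, 6, 9, 10, 11, 12, 13}
((X − Y) ∪ Z)^c = {1, 7, 8}
Y ∩ Z = {3}
((X − Y) ∪ Z)^c ∩ (Y ∩ Z) = {}
Both equal {}, so (Y Δ Z) − (Z ∪ Y) = ((X − Y) ∪ Z)^c ∩ (Y ∩ Z).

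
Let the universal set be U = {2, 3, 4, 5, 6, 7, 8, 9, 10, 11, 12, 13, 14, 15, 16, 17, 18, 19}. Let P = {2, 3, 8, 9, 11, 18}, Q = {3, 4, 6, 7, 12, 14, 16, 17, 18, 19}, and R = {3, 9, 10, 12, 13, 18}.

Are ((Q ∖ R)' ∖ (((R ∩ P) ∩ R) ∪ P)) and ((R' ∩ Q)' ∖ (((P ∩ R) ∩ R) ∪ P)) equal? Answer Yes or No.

Q ∖ R = {4, 6, 7, 14, 16, 17, 19}
(Q ∖ R)' = {2, 3, 5, 8, 9, 10, 11, 12, 13, 15, 18}
R ∩ P = {3, 9, 18}
(R ∩ P) ∩ R = {3, 9, 18}
((R ∩ P) ∩ R) ∪ P = {2, 3, 8, 9, 11, 18}
(Q ∖ R)' ∖ (((R ∩ P) ∩ R) ∪ P) = {5, 10, 12, 13, 15}
R' = {2, 4, 5, 6, 7, 8, 11, 14, 15, 16, 17, 19}
R' ∩ Q = {4, 6, 7, 14, 16, 17, 19}
(R' ∩ Q)' = {2, 3, 5, 8, 9, 10, 11, 12, 13, 15, 18}
P ∩ R = {3, 9, 18}
(P ∩ R) ∩ R = {3, 9, 18}
((P ∩ R) ∩ R) ∪ P = {2, 3, 8, 9, 11, 18}
(R' ∩ Q)' ∖ (((P ∩ R) ∩ R) ∪ P) = {5, 10, 12, 13, 15}
Both equal {5, 10, 12, 13, 15}, so (Q ∖ R)' ∖ (((R ∩ P) ∩ R) ∪ P) = (R' ∩ Q)' ∖ (((P ∩ R) ∩ R) ∪ P).

Yes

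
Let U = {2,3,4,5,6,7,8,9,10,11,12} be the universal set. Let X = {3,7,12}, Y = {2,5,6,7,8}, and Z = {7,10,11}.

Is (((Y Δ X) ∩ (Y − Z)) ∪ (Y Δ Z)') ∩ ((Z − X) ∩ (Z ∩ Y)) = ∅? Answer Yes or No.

Y Δ X = {2,3,5,6,8,12}
Y − Z = {2,5,6,8}
(Y Δ X) ∩ (Y − Z) = {2,5,6,8}
Y Δ Z = {2,5,6,8,10,11}
(Y Δ Z)' = {3,4,7,9,12}
((Y Δ X) ∩ (Y − Z)) ∪ (Y Δ Z)' = {2,3,4,5,6,7,8,9,12}
Z − X = {10,11}
Z ∩ Y = {7}
(Z − X) ∩ (Z ∩ Y) = {}
{2,3,4,5,6,7,8,9,12} and {} share no elements.

Yes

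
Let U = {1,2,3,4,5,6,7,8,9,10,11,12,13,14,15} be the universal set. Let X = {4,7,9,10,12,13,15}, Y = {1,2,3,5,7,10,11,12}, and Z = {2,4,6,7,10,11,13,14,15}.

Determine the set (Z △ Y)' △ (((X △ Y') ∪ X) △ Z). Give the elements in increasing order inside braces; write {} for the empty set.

{7,10,12}

Z △ Y = {1,3,4,5,6,12,13,14,15}
(Z △ Y)' = {2,7,8,9,10,11}
Y' = {4,6,8,9,13,14,15}
X △ Y' = {6,7,8,10,12,14}
(X △ Y') ∪ X = {4,6,7,8,9,10,12,13,14,15}
((X △ Y') ∪ X) △ Z = {2,8,9,11,12}
(Z △ Y)' △ (((X △ Y') ∪ X) △ Z) = {7,10,12}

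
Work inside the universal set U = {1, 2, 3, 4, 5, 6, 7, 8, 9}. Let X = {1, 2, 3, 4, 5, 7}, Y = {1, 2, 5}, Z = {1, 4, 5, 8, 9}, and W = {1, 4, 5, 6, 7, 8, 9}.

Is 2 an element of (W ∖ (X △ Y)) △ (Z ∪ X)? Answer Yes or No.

Yes

2 ∈ X and 2 ∈ Y, so 2 ∉ X △ Y
2 ∉ W and 2 ∉ (X △ Y), so 2 ∉ W ∖ (X △ Y)
2 ∉ Z and 2 ∈ X, so 2 ∈ Z ∪ X
2 ∉ (W ∖ (X △ Y)) and 2 ∈ (Z ∪ X), so 2 ∈ (W ∖ (X △ Y)) △ (Z ∪ X)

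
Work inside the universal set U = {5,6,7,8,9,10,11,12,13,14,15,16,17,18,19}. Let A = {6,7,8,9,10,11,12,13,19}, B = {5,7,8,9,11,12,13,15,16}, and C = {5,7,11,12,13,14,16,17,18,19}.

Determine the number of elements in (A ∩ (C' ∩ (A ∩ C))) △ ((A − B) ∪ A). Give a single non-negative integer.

C' = {6,8,9,10,15}
A ∩ C = {7,11,12,13,19}
C' ∩ (A ∩ C) = {}
A ∩ (C' ∩ (A ∩ C)) = {}
A − B = {6,10,19}
(A − B) ∪ A = {6,7,8,9,10,11,12,13,19}
(A ∩ (C' ∩ (A ∩ C))) △ ((A − B) ∪ A) = {6,7,8,9,10,11,12,13,19}
|(A ∩ (C' ∩ (A ∩ C))) △ ((A − B) ∪ A)| = 9

9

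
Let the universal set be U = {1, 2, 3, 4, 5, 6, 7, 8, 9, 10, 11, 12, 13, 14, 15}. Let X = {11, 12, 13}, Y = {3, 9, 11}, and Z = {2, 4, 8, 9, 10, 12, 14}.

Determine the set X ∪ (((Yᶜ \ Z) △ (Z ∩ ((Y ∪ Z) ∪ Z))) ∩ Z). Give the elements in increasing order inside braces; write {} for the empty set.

{2, 4, 8, 9, 10, 11, 12, 13, 14}

Yᶜ = {1, 2, 4, 5, 6, 7, 8, 10, 12, 13, 14, 15}
Yᶜ \ Z = {1, 5, 6, 7, 13, 15}
Y ∪ Z = {2, 3, 4, 8, 9, 10, 11, 12, 14}
(Y ∪ Z) ∪ Z = {2, 3, 4, 8, 9, 10, 11, 12, 14}
Z ∩ ((Y ∪ Z) ∪ Z) = {2, 4, 8, 9, 10, 12, 14}
(Yᶜ \ Z) △ (Z ∩ ((Y ∪ Z) ∪ Z)) = {1, 2, 4, 5, 6, 7, 8, 9, 10, 12, 13, 14, 15}
((Yᶜ \ Z) △ (Z ∩ ((Y ∪ Z) ∪ Z))) ∩ Z = {2, 4, 8, 9, 10, 12, 14}
X ∪ (((Yᶜ \ Z) △ (Z ∩ ((Y ∪ Z) ∪ Z))) ∩ Z) = {2, 4, 8, 9, 10, 11, 12, 13, 14}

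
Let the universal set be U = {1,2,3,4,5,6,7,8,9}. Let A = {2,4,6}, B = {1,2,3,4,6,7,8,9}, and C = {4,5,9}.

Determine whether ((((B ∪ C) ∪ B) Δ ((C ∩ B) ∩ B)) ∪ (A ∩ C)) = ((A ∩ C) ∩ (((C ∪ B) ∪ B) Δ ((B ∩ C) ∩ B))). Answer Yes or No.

No

B ∪ C = {1,2,3,4,5,6,7,8,9}
(B ∪ C) ∪ B = {1,2,3,4,5,6,7,8,9}
C ∩ B = {4,9}
(C ∩ B) ∩ B = {4,9}
((B ∪ C) ∪ B) Δ ((C ∩ B) ∩ B) = {1,2,3,5,6,7,8}
A ∩ C = {4}
(((B ∪ C) ∪ B) Δ ((C ∩ B) ∩ B)) ∪ (A ∩ C) = {1,2,3,4,5,6,7,8}
C ∪ B = {1,2,3,4,5,6,7,8,9}
(C ∪ B) ∪ B = {1,2,3,4,5,6,7,8,9}
B ∩ C = {4,9}
(B ∩ C) ∩ B = {4,9}
((C ∪ B) ∪ B) Δ ((B ∩ C) ∩ B) = {1,2,3,5,6,7,8}
(A ∩ C) ∩ (((C ∪ B) ∪ B) Δ ((B ∩ C) ∩ B)) = {}
1 ∈ (((B ∪ C) ∪ B) Δ ((C ∩ B) ∩ B)) ∪ (A ∩ C) but 1 ∉ (A ∩ C) ∩ (((C ∪ B) ∪ B) Δ ((B ∩ C) ∩ B)), so they differ.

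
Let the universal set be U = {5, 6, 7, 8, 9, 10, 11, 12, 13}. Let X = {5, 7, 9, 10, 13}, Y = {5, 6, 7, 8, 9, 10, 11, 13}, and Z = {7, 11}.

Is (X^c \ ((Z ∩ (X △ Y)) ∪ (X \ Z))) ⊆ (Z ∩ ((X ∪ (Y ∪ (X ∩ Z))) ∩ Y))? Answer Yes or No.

No

X^c = {6, 8, 11, 12}
X △ Y = {6, 8, 11}
Z ∩ (X △ Y) = {11}
X \ Z = {5, 9, 10, 13}
(Z ∩ (X △ Y)) ∪ (X \ Z) = {5, 9, 10, 11, 13}
X^c \ ((Z ∩ (X △ Y)) ∪ (X \ Z)) = {6, 8, 12}
X ∩ Z = {7}
Y ∪ (X ∩ Z) = {5, 6, 7, 8, 9, 10, 11, 13}
X ∪ (Y ∪ (X ∩ Z)) = {5, 6, 7, 8, 9, 10, 11, 13}
(X ∪ (Y ∪ (X ∩ Z))) ∩ Y = {5, 6, 7, 8, 9, 10, 11, 13}
Z ∩ ((X ∪ (Y ∪ (X ∩ Z))) ∩ Y) = {7, 11}
6 ∈ X^c \ ((Z ∩ (X △ Y)) ∪ (X \ Z)) but 6 ∉ Z ∩ ((X ∪ (Y ∪ (X ∩ Z))) ∩ Y), so the inclusion fails.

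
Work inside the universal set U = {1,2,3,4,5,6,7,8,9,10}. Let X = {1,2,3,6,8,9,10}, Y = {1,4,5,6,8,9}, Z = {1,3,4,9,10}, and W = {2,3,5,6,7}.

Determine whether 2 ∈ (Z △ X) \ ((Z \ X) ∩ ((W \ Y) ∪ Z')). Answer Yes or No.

2 ∉ Z and 2 ∈ X, so 2 ∈ Z △ X
2 ∉ Z and 2 ∈ X, so 2 ∉ Z \ X
2 ∈ W and 2 ∉ Y, so 2 ∈ W \ Y
2 ∉ Z, so 2 ∈ Z'
2 ∈ (W \ Y) and 2 ∈ Z', so 2 ∈ (W \ Y) ∪ Z'
2 ∉ (Z \ X) and 2 ∈ ((W \ Y) ∪ Z'), so 2 ∉ (Z \ X) ∩ ((W \ Y) ∪ Z')
2 ∈ (Z △ X) and 2 ∉ ((Z \ X) ∩ ((W \ Y) ∪ Z')), so 2 ∈ (Z △ X) \ ((Z \ X) ∩ ((W \ Y) ∪ Z'))

Yes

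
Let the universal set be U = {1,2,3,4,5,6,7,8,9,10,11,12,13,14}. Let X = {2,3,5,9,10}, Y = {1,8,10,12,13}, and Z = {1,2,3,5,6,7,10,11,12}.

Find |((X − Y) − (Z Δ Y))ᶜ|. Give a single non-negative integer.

13

X − Y = {2,3,5,9}
Z Δ Y = {2,3,5,6,7,8,11,13}
(X − Y) − (Z Δ Y) = {9}
((X − Y) − (Z Δ Y))ᶜ = {1,2,3,4,5,6,7,8,10,11,12,13,14}
|((X − Y) − (Z Δ Y))ᶜ| = 13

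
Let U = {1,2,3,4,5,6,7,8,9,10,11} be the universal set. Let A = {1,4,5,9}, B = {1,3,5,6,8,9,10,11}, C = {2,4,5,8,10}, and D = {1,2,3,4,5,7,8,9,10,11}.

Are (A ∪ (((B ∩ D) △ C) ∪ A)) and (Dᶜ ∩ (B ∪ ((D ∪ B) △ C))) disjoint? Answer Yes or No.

Yes

B ∩ D = {1,3,5,8,9,10,11}
(B ∩ D) △ C = {1,2,3,4,9,11}
((B ∩ D) △ C) ∪ A = {1,2,3,4,5,9,11}
A ∪ (((B ∩ D) △ C) ∪ A) = {1,2,3,4,5,9,11}
Dᶜ = {6}
D ∪ B = {1,2,3,4,5,6,7,8,9,10,11}
(D ∪ B) △ C = {1,3,6,7,9,11}
B ∪ ((D ∪ B) △ C) = {1,3,5,6,7,8,9,10,11}
Dᶜ ∩ (B ∪ ((D ∪ B) △ C)) = {6}
{1,2,3,4,5,9,11} and {6} share no elements.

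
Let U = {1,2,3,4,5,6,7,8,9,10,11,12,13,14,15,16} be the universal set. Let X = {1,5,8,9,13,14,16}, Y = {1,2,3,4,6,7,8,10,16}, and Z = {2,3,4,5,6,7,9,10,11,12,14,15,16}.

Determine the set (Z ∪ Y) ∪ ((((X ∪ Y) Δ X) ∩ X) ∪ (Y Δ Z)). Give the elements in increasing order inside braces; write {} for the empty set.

{1,2,3,4,5,6,7,8,9,10,11,12,14,15,16}

Z ∪ Y = {1,2,3,4,5,6,7,8,9,10,11,12,14,15,16}
X ∪ Y = {1,2,3,4,5,6,7,8,9,10,13,14,16}
(X ∪ Y) Δ X = {2,3,4,6,7,10}
((X ∪ Y) Δ X) ∩ X = {}
Y Δ Z = {1,5,8,9,11,12,14,15}
(((X ∪ Y) Δ X) ∩ X) ∪ (Y Δ Z) = {1,5,8,9,11,12,14,15}
(Z ∪ Y) ∪ ((((X ∪ Y) Δ X) ∩ X) ∪ (Y Δ Z)) = {1,2,3,4,5,6,7,8,9,10,11,12,14,15,16}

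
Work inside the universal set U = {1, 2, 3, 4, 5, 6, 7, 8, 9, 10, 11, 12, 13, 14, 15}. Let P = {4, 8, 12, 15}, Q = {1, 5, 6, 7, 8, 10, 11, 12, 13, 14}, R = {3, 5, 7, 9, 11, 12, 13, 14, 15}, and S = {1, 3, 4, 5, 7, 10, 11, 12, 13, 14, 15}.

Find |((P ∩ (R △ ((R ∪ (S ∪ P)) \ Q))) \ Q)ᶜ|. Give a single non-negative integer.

S ∪ P = {1, 3, 4, 5, 7, 8, 10, 11, 12, 13, 14, 15}
R ∪ (S ∪ P) = {1, 3, 4, 5, 7, 8, 9, 10, 11, 12, 13, 14, 15}
(R ∪ (S ∪ P)) \ Q = {3, 4, 9, 15}
R △ ((R ∪ (S ∪ P)) \ Q) = {4, 5, 7, 11, 12, 13, 14}
P ∩ (R △ ((R ∪ (S ∪ P)) \ Q)) = {4, 12}
(P ∩ (R △ ((R ∪ (S ∪ P)) \ Q))) \ Q = {4}
((P ∩ (R △ ((R ∪ (S ∪ P)) \ Q))) \ Q)ᶜ = {1, 2, 3, 5, 6, 7, 8, 9, 10, 11, 12, 13, 14, 15}
|((P ∩ (R △ ((R ∪ (S ∪ P)) \ Q))) \ Q)ᶜ| = 14

14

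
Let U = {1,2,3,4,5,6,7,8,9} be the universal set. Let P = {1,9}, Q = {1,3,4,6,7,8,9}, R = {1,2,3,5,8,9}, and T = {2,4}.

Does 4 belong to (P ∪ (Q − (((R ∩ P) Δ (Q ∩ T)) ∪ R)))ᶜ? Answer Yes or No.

4 ∉ R and 4 ∉ P, so 4 ∉ R ∩ P
4 ∈ Q and 4 ∈ T, so 4 ∈ Q ∩ T
4 ∉ (R ∩ P) and 4 ∈ (Q ∩ T), so 4 ∈ (R ∩ P) Δ (Q ∩ T)
4 ∈ ((R ∩ P) Δ (Q ∩ T)) and 4 ∉ R, so 4 ∈ ((R ∩ P) Δ (Q ∩ T)) ∪ R
4 ∈ Q and 4 ∈ (((R ∩ P) Δ (Q ∩ T)) ∪ R), so 4 ∉ Q − (((R ∩ P) Δ (Q ∩ T)) ∪ R)
4 ∉ P and 4 ∉ (Q − (((R ∩ P) Δ (Q ∩ T)) ∪ R)), so 4 ∉ P ∪ (Q − (((R ∩ P) Δ (Q ∩ T)) ∪ R))
4 ∈ (P ∪ (Q − (((R ∩ P) Δ (Q ∩ T)) ∪ R)))ᶜ since 4 ∉ (P ∪ (Q − (((R ∩ P) Δ (Q ∩ T)) ∪ R)))

Yes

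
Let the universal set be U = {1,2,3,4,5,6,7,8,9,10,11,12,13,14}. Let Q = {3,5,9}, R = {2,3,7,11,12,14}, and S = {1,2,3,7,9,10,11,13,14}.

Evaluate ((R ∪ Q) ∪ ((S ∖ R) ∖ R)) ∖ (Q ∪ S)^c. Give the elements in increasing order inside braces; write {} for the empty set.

{1,2,3,5,7,9,10,11,13,14}

R ∪ Q = {2,3,5,7,9,11,12,14}
S ∖ R = {1,9,10,13}
(S ∖ R) ∖ R = {1,9,10,13}
(R ∪ Q) ∪ ((S ∖ R) ∖ R) = {1,2,3,5,7,9,10,11,12,13,14}
Q ∪ S = {1,2,3,5,7,9,10,11,13,14}
(Q ∪ S)^c = {4,6,8,12}
((R ∪ Q) ∪ ((S ∖ R) ∖ R)) ∖ (Q ∪ S)^c = {1,2,3,5,7,9,10,11,13,14}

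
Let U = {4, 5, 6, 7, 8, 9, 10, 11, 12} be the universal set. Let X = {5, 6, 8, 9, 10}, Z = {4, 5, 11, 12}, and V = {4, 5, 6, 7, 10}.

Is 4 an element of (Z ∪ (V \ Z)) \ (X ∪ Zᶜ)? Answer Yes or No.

Yes

4 ∈ V and 4 ∈ Z, so 4 ∉ V \ Z
4 ∈ Z and 4 ∉ (V \ Z), so 4 ∈ Z ∪ (V \ Z)
4 ∈ Z, so 4 ∉ Zᶜ
4 ∉ X and 4 ∉ Zᶜ, so 4 ∉ X ∪ Zᶜ
4 ∈ (Z ∪ (V \ Z)) and 4 ∉ (X ∪ Zᶜ), so 4 ∈ (Z ∪ (V \ Z)) \ (X ∪ Zᶜ)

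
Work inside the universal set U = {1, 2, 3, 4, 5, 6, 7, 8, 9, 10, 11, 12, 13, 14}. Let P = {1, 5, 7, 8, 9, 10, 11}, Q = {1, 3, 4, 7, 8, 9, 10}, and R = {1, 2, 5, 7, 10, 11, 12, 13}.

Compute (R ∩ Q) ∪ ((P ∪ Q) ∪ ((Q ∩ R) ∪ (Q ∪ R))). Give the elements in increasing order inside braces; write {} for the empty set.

R ∩ Q = {1, 7, 10}
P ∪ Q = {1, 3, 4, 5, 7, 8, 9, 10, 11}
Q ∩ R = {1, 7, 10}
Q ∪ R = {1, 2, 3, 4, 5, 7, 8, 9, 10, 11, 12, 13}
(Q ∩ R) ∪ (Q ∪ R) = {1, 2, 3, 4, 5, 7, 8, 9, 10, 11, 12, 13}
(P ∪ Q) ∪ ((Q ∩ R) ∪ (Q ∪ R)) = {1, 2, 3, 4, 5, 7, 8, 9, 10, 11, 12, 13}
(R ∩ Q) ∪ ((P ∪ Q) ∪ ((Q ∩ R) ∪ (Q ∪ R))) = {1, 2, 3, 4, 5, 7, 8, 9, 10, 11, 12, 13}

{1, 2, 3, 4, 5, 7, 8, 9, 10, 11, 12, 13}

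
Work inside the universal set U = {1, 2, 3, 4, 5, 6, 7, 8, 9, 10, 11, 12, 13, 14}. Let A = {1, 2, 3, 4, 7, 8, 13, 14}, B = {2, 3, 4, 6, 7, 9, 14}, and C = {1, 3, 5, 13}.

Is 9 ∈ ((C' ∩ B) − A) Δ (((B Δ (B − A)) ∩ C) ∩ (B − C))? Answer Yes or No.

9 ∉ C, so 9 ∈ C'
9 ∈ C' and 9 ∈ B, so 9 ∈ C' ∩ B
9 ∈ (C' ∩ B) and 9 ∉ A, so 9 ∈ (C' ∩ B) − A
9 ∈ B and 9 ∉ A, so 9 ∈ B − A
9 ∈ B and 9 ∈ (B − A), so 9 ∉ B Δ (B − A)
9 ∉ (B Δ (B − A)) and 9 ∉ C, so 9 ∉ (B Δ (B − A)) ∩ C
9 ∈ B and 9 ∉ C, so 9 ∈ B − C
9 ∉ ((B Δ (B − A)) ∩ C) and 9 ∈ (B − C), so 9 ∉ ((B Δ (B − A)) ∩ C) ∩ (B − C)
9 ∈ ((C' ∩ B) − A) and 9 ∉ (((B Δ (B − A)) ∩ C) ∩ (B − C)), so 9 ∈ ((C' ∩ B) − A) Δ (((B Δ (B − A)) ∩ C) ∩ (B − C))

Yes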